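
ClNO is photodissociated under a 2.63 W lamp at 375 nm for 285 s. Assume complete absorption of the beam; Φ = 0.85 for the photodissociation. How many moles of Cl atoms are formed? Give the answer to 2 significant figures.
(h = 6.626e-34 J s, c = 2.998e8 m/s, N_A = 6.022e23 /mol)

0.0020 mol

Photon energy at 375 nm: hc/λ = (6.626e-34)(2.998e8)/(375e-9) = 5.297e-19 J.
Energy delivered: (2.63 W)(285 s) = 749.6 J.
Photons incident: 749.6 / 5.297e-19 = 1.415e21, i.e. 1.415e21/6.022e23 = 0.002350 mol.
Product: Φ × n_abs = 0.85 × 0.002350 = 0.001998 mol.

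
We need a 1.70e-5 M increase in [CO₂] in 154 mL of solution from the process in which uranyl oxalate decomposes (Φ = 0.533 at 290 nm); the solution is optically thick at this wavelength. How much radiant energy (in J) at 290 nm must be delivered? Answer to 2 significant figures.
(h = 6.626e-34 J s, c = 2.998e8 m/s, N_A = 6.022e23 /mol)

2.0 J

Product: (1.70e-5 M)(0.154 L) = 2.618e-6 mol.
Photons that must be absorbed: 2.618e-6 / 0.533 = 4.912e-6 mol.
Photon energy: hc/λ = 6.850e-19 J; per mole, 4.125e5 J mol⁻¹.
Energy required: 4.912e-6 × 4.125e5 = 2.0 J.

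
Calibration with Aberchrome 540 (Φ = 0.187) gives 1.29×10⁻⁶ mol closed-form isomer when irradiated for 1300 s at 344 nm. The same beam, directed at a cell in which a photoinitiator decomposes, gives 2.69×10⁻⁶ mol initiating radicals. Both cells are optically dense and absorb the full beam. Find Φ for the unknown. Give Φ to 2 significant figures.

Photons absorbed by the actinometer: 1.29×10⁻⁶ / 0.187 = 6.898×10⁻⁶ mol.
Φ(unknown) = 2.69×10⁻⁶ / 6.898×10⁻⁶ = 0.39.

Φ = 0.39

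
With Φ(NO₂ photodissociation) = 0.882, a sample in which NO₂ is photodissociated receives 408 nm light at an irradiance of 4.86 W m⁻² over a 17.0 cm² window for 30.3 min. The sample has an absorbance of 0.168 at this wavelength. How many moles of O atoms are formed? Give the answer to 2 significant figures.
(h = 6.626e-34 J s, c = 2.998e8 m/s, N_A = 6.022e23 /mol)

Photon energy at 408 nm: hc/λ = (6.626e-34)(2.998e8)/(408e-9) = 4.869e-19 J.
Energy delivered: (4.86 W m⁻²)(17.0e-4 m²)(1818 s) = 15.02 J.
Photons incident: 15.02 / 4.869e-19 = 3.085e19, i.e. 3.085e19/6.022e23 = 5.123e-5 mol.
Fraction absorbed: 1 − 10^(−0.168) = 0.3208.
Photons absorbed: 0.3208 × 5.123e-5 = 1.643e-5 mol.
Product: Φ × n_abs = 0.882 × 1.643e-5 = 1.449e-5 mol.

1.4e-5 mol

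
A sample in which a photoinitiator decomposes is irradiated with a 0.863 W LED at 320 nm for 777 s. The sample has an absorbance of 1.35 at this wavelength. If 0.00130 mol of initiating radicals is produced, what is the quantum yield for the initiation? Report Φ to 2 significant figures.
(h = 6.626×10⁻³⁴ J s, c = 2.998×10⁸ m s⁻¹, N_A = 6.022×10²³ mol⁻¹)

Φ = 0.76

Photon energy at 320 nm: hc/λ = (6.626×10⁻³⁴)(2.998×10⁸)/(320×10⁻⁹) = 6.208×10⁻¹⁹ J.
Energy delivered: (0.863 W)(777 s) = 670.6 J.
Photons incident: 670.6 / 6.208×10⁻¹⁹ = 1.080×10²¹, i.e. 1.080×10²¹/6.022×10²³ = 0.001793 mol.
Fraction absorbed: 1 − 10^(−1.35) = 0.9553.
Photons absorbed: 0.9553 × 0.001793 = 0.001713 mol.
Φ = 0.00130 mol / 0.001713 mol photons = 0.76.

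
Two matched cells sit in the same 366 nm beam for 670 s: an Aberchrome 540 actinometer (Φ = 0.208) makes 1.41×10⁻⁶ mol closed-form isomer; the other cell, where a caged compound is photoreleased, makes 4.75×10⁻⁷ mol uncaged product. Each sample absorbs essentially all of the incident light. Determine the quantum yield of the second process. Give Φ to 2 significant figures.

Φ = 0.070

Photons absorbed by the actinometer: 1.41×10⁻⁶ / 0.208 = 6.779×10⁻⁶ mol.
Φ(unknown) = 4.75×10⁻⁷ / 6.779×10⁻⁶ = 0.070.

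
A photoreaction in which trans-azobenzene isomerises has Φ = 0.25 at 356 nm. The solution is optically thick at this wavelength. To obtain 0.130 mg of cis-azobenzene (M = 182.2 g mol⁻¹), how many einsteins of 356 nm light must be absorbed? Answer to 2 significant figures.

2.9×10⁻⁶ einstein

Product: 0.130 mg / 182.2 g mol⁻¹ = 7.135×10⁻⁷ mol.
Photons that must be absorbed: 7.135×10⁻⁷ / 0.25 = 2.854×10⁻⁶ mol.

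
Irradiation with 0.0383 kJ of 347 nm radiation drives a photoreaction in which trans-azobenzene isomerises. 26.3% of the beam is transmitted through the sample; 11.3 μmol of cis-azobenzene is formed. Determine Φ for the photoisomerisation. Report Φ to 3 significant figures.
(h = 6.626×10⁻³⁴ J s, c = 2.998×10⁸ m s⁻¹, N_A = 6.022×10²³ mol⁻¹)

Product: 11.3 μmol = 1.13×10⁻⁵ mol.
Photon energy at 347 nm: hc/λ = (6.626×10⁻³⁴)(2.998×10⁸)/(347×10⁻⁹) = 5.725×10⁻¹⁹ J.
Incident energy: 0.0383 kJ = 38.3 J.
Photons incident: 38.3 / 5.725×10⁻¹⁹ = 6.690×10¹⁹, i.e. 6.690×10¹⁹/6.022×10²³ = 1.111×10⁻⁴ mol.
Fraction absorbed: 1 − 26.3/100 = 0.7370.
Photons absorbed: 0.7370 × 1.111×10⁻⁴ = 8.188×10⁻⁵ mol.
Φ = 1.13×10⁻⁵ mol / 8.188×10⁻⁵ mol photons = 0.138.

Φ = 0.138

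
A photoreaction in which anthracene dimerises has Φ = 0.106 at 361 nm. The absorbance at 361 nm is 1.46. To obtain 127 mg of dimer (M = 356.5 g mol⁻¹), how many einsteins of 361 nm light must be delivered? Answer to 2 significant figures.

0.0035 einstein

Product: 127 mg / 356.5 g mol⁻¹ = 3.562×10⁻⁴ mol.
Photons that must be absorbed: 3.562×10⁻⁴ / 0.106 = 0.003360 mol.
Fraction absorbed: 1 − 10^(−1.46) = 0.9653.
Incident photons needed: 0.003360 / 0.9653 = 0.003481 mol.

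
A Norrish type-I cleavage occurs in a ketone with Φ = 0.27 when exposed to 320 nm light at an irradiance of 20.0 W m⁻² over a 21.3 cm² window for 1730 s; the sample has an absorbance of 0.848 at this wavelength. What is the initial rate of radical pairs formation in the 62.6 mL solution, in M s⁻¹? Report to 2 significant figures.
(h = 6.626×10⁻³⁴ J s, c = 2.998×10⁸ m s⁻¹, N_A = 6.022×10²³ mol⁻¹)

Photon energy at 320 nm: hc/λ = (6.626×10⁻³⁴)(2.998×10⁸)/(320×10⁻⁹) = 6.208×10⁻¹⁹ J.
Energy delivered: (20.0 W m⁻²)(21.3×10⁻⁴ m²)(1730 s) = 73.70 J.
Photons incident: 73.70 / 6.208×10⁻¹⁹ = 1.187×10²⁰, i.e. 1.187×10²⁰/6.022×10²³ = 1.971×10⁻⁴ mol.
Fraction absorbed: 1 − 10^(−0.848) = 0.8581.
Photons absorbed: 0.8581 × 1.971×10⁻⁴ = 1.691×10⁻⁴ mol.
Product formed: 0.27 × 1.691×10⁻⁴ = 4.566×10⁻⁵ mol.
Rate: 4.566×10⁻⁵ mol / (1730 s × 0.0626 L) = 4.2×10⁻⁷ M s⁻¹.

4.2×10⁻⁷ M s⁻¹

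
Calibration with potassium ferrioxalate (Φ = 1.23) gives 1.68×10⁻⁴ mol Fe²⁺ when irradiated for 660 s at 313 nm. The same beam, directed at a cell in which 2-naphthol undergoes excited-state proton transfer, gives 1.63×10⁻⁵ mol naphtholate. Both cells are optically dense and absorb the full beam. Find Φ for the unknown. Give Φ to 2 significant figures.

Photons absorbed by the actinometer: 1.68×10⁻⁴ / 1.23 = 1.366×10⁻⁴ mol.
Φ(unknown) = 1.63×10⁻⁵ / 1.366×10⁻⁴ = 0.12.

Φ = 0.12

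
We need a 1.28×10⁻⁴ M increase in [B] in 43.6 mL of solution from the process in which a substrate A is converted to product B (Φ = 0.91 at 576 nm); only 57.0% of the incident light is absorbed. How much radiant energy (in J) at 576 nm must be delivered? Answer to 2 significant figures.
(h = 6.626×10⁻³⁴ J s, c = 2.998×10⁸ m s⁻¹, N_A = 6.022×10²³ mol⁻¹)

Product: (1.28×10⁻⁴ M)(0.0436 L) = 5.581×10⁻⁶ mol.
Photons that must be absorbed: 5.581×10⁻⁶ / 0.91 = 6.133×10⁻⁶ mol.
Incident photons needed: 6.133×10⁻⁶ / 0.570 = 1.076×10⁻⁵ mol.
Photon energy: hc/λ = 3.449×10⁻¹⁹ J; per mole, 2.077×10⁵ J mol⁻¹.
Energy required: 1.076×10⁻⁵ × 2.077×10⁵ = 2.2 J.

2.2 J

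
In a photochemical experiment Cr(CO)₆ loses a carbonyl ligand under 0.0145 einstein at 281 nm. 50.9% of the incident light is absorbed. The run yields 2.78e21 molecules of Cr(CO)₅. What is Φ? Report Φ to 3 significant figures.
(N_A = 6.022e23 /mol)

Φ = 0.625

Product: 2.78e21 / 6.022e23 = 0.004616 mol.
Photons absorbed: 0.509 × 0.0145 = 0.007381 mol.
Φ = 0.004616 mol / 0.007381 mol photons = 0.625.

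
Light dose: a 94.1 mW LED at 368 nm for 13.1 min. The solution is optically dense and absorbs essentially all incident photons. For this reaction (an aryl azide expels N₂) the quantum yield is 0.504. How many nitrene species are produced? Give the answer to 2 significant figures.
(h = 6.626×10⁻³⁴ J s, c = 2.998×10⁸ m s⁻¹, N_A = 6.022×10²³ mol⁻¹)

Photon energy at 368 nm: hc/λ = (6.626×10⁻³⁴)(2.998×10⁸)/(368×10⁻⁹) = 5.398×10⁻¹⁹ J.
Energy delivered: (94.1 mW)(786 s) = 73.96 J.
Photons incident: 73.96 / 5.398×10⁻¹⁹ = 1.370×10²⁰, i.e. 1.370×10²⁰/6.022×10²³ = 2.275×10⁻⁴ mol.
Product: Φ × n_abs = 0.504 × 2.275×10⁻⁴ = 1.147×10⁻⁴ mol.
As a count: 1.147×10⁻⁴ × 6.022×10²³ = 6.9×10¹⁹.

6.9×10¹⁹ species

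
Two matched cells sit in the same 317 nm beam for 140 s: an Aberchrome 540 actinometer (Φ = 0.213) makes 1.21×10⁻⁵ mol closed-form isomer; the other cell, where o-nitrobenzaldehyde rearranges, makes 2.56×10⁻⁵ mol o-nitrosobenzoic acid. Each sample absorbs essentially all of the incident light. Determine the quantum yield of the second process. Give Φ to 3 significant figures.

Φ = 0.451

Photons absorbed by the actinometer: 1.21×10⁻⁵ / 0.213 = 5.681×10⁻⁵ mol.
Φ(unknown) = 2.56×10⁻⁵ / 5.681×10⁻⁵ = 0.451.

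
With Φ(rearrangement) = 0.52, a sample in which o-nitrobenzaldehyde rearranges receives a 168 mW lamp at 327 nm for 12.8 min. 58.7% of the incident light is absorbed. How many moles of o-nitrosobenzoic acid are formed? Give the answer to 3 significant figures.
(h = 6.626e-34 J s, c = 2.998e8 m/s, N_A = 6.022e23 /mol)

1.08e-4 mol

Photon energy at 327 nm: hc/λ = (6.626e-34)(2.998e8)/(327e-9) = 6.075e-19 J.
Energy delivered: (168 mW)(768 s) = 129.0 J.
Photons incident: 129.0 / 6.075e-19 = 2.123e20, i.e. 2.123e20/6.022e23 = 3.525e-4 mol.
Photons absorbed: 0.587 × 3.525e-4 = 2.069e-4 mol.
Product: Φ × n_abs = 0.52 × 2.069e-4 = 1.076e-4 mol.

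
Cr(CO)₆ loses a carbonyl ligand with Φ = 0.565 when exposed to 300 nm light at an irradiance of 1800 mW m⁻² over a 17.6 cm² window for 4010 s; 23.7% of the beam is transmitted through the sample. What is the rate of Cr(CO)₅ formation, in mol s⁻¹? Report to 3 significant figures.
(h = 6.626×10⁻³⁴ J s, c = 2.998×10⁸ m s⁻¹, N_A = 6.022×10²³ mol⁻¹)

3.42×10⁻⁹ mol s⁻¹

Photon energy at 300 nm: hc/λ = (6.626×10⁻³⁴)(2.998×10⁸)/(300×10⁻⁹) = 6.622×10⁻¹⁹ J.
Energy delivered: (1800 mW m⁻²)(17.6×10⁻⁴ m²)(4010 s) = 12.70 J.
Photons incident: 12.70 / 6.622×10⁻¹⁹ = 1.918×10¹⁹, i.e. 1.918×10¹⁹/6.022×10²³ = 3.185×10⁻⁵ mol.
Fraction absorbed: 1 − 23.7/100 = 0.7630.
Photons absorbed: 0.7630 × 3.185×10⁻⁵ = 2.430×10⁻⁵ mol.
Product formed: 0.565 × 2.430×10⁻⁵ = 1.373×10⁻⁵ mol.
Rate: 1.373×10⁻⁵ / 4010 s = 3.42×10⁻⁹ mol s⁻¹.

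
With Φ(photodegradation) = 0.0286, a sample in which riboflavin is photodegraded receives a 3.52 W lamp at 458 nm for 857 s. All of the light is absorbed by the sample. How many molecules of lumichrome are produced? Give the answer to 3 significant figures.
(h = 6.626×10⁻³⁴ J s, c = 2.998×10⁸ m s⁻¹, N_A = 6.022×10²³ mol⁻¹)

Photon energy at 458 nm: hc/λ = (6.626×10⁻³⁴)(2.998×10⁸)/(458×10⁻⁹) = 4.337×10⁻¹⁹ J.
Energy delivered: (3.52 W)(857 s) = 3017 J.
Photons incident: 3017 / 4.337×10⁻¹⁹ = 6.956×10²¹, i.e. 6.956×10²¹/6.022×10²³ = 0.01155 mol.
Product: Φ × n_abs = 0.0286 × 0.01155 = 3.303×10⁻⁴ mol.
As a count: 3.303×10⁻⁴ × 6.022×10²³ = 1.99×10²⁰.

1.99×10²⁰ molecules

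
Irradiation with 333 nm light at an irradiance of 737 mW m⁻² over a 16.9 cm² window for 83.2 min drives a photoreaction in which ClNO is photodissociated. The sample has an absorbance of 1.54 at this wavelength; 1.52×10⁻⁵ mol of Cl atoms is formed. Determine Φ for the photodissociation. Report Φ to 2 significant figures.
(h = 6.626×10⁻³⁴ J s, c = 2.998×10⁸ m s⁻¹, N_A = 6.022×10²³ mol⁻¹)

Φ = 0.90

Photon energy at 333 nm: hc/λ = (6.626×10⁻³⁴)(2.998×10⁸)/(333×10⁻⁹) = 5.965×10⁻¹⁹ J.
Energy delivered: (737 mW m⁻²)(16.9×10⁻⁴ m²)(4992 s) = 6.218 J.
Photons incident: 6.218 / 5.965×10⁻¹⁹ = 1.042×10¹⁹, i.e. 1.042×10¹⁹/6.022×10²³ = 1.730×10⁻⁵ mol.
Fraction absorbed: 1 − 10^(−1.54) = 0.9712.
Photons absorbed: 0.9712 × 1.730×10⁻⁵ = 1.680×10⁻⁵ mol.
Φ = 1.52×10⁻⁵ mol / 1.680×10⁻⁵ mol photons = 0.90.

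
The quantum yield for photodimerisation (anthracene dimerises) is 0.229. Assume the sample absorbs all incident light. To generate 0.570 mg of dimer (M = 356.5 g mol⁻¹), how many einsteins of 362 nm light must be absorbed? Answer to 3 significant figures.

Product: 0.570 mg / 356.5 g mol⁻¹ = 1.599×10⁻⁶ mol.
Photons that must be absorbed: 1.599×10⁻⁶ / 0.229 = 6.983×10⁻⁶ mol.

6.98×10⁻⁶ einstein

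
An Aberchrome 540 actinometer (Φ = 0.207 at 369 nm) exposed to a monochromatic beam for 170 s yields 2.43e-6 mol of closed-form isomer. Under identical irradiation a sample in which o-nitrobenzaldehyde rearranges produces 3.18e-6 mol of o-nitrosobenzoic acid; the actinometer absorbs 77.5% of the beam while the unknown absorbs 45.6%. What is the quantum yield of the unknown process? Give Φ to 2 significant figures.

Photons absorbed by the actinometer: 2.43e-6 / 0.207 = 1.174e-5 mol.
Incident flux: 1.174e-5 / 0.775 = 1.515e-5 einstein.
Absorbed by unknown: 0.456 × 1.515e-5 = 6.908e-6 mol.
Φ(unknown) = 3.18e-6 / 6.908e-6 = 0.46.

Φ = 0.46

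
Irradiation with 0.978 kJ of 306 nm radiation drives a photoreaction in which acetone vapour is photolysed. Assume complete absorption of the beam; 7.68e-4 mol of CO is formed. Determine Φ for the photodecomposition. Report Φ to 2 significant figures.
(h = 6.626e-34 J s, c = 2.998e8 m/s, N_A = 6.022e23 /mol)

Φ = 0.31

Photon energy at 306 nm: hc/λ = (6.626e-34)(2.998e8)/(306e-9) = 6.492e-19 J.
Incident energy: 0.978 kJ = 978 J.
Photons incident: 978 / 6.492e-19 = 1.506e21, i.e. 1.506e21/6.022e23 = 0.002501 mol.
Φ = 7.68e-4 mol / 0.002501 mol photons = 0.31.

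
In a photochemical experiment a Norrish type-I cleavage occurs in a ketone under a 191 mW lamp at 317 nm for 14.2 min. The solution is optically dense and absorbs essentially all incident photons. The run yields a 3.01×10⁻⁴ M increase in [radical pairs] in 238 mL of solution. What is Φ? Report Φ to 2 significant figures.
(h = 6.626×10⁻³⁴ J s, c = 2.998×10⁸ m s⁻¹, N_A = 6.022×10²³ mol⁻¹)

Φ = 0.17

Product: (3.01×10⁻⁴ M)(0.238 L) = 7.164×10⁻⁵ mol.
Photon energy at 317 nm: hc/λ = (6.626×10⁻³⁴)(2.998×10⁸)/(317×10⁻⁹) = 6.266×10⁻¹⁹ J.
Energy delivered: (191 mW)(852 s) = 162.7 J.
Photons incident: 162.7 / 6.266×10⁻¹⁹ = 2.597×10²⁰, i.e. 2.597×10²⁰/6.022×10²³ = 4.313×10⁻⁴ mol.
Φ = 7.164×10⁻⁵ mol / 4.313×10⁻⁴ mol photons = 0.17.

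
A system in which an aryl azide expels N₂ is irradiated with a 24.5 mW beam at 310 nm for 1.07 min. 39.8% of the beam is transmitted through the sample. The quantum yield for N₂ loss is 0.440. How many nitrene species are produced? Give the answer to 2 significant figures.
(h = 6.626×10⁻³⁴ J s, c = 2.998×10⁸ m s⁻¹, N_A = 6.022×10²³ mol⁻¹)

6.5×10¹⁷ species

Photon energy at 310 nm: hc/λ = (6.626×10⁻³⁴)(2.998×10⁸)/(310×10⁻⁹) = 6.408×10⁻¹⁹ J.
Energy delivered: (24.5 mW)(64.2 s) = 1.573 J.
Photons incident: 1.573 / 6.408×10⁻¹⁹ = 2.455×10¹⁸, i.e. 2.455×10¹⁸/6.022×10²³ = 4.077×10⁻⁶ mol.
Fraction absorbed: 1 − 39.8/100 = 0.6020.
Photons absorbed: 0.6020 × 4.077×10⁻⁶ = 2.454×10⁻⁶ mol.
Product: Φ × n_abs = 0.440 × 2.454×10⁻⁶ = 1.080×10⁻⁶ mol.
As a count: 1.080×10⁻⁶ × 6.022×10²³ = 6.5×10¹⁷.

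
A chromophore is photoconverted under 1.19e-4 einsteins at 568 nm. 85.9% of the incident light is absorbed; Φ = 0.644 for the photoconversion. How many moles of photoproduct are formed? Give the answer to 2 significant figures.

6.6e-5 mol

Photons absorbed: 0.859 × 1.19e-4 = 1.022e-4 mol.
Product: Φ × n_abs = 0.644 × 1.022e-4 = 6.582e-5 mol.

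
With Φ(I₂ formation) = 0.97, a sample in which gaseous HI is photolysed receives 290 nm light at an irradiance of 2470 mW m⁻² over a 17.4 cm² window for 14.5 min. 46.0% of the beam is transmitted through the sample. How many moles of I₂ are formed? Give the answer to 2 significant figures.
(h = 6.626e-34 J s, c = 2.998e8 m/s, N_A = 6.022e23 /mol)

Photon energy at 290 nm: hc/λ = (6.626e-34)(2.998e8)/(290e-9) = 6.850e-19 J.
Energy delivered: (2470 mW m⁻²)(17.4e-4 m²)(870 s) = 3.739 J.
Photons incident: 3.739 / 6.850e-19 = 5.458e18, i.e. 5.458e18/6.022e23 = 9.063e-6 mol.
Fraction absorbed: 1 − 46.0/100 = 0.5400.
Photons absorbed: 0.5400 × 9.063e-6 = 4.894e-6 mol.
Product: Φ × n_abs = 0.97 × 4.894e-6 = 4.747e-6 mol.

4.7e-6 mol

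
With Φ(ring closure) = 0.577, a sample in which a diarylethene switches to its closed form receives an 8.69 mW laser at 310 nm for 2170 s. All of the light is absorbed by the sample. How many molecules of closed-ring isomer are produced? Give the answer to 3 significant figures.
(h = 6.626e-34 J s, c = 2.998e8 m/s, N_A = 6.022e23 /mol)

1.70e19 molecules

Photon energy at 310 nm: hc/λ = (6.626e-34)(2.998e8)/(310e-9) = 6.408e-19 J.
Energy delivered: (8.69 mW)(2170 s) = 18.86 J.
Photons incident: 18.86 / 6.408e-19 = 2.943e19, i.e. 2.943e19/6.022e23 = 4.887e-5 mol.
Product: Φ × n_abs = 0.577 × 4.887e-5 = 2.820e-5 mol.
As a count: 2.820e-5 × 6.022e23 = 1.70e19.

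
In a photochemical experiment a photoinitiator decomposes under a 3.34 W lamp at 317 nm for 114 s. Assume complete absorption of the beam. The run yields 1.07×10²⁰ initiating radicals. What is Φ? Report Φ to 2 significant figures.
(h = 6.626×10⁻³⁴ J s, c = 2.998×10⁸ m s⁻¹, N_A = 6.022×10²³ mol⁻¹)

Φ = 0.18

Product: 1.07×10²⁰ / 6.022×10²³ = 1.777×10⁻⁴ mol.
Photon energy at 317 nm: hc/λ = (6.626×10⁻³⁴)(2.998×10⁸)/(317×10⁻⁹) = 6.266×10⁻¹⁹ J.
Energy delivered: (3.34 W)(114 s) = 380.8 J.
Photons incident: 380.8 / 6.266×10⁻¹⁹ = 6.077×10²⁰, i.e. 6.077×10²⁰/6.022×10²³ = 0.001009 mol.
Φ = 1.777×10⁻⁴ mol / 0.001009 mol photons = 0.18.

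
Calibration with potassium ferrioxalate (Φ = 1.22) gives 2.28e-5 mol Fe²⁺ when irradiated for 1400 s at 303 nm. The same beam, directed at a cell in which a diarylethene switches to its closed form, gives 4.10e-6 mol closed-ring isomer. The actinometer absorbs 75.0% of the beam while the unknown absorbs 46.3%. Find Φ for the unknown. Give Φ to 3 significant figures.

Φ = 0.355

Photons absorbed by the actinometer: 2.28e-5 / 1.22 = 1.869e-5 mol.
Incident flux: 1.869e-5 / 0.750 = 2.492e-5 einstein.
Absorbed by unknown: 0.463 × 2.492e-5 = 1.154e-5 mol.
Φ(unknown) = 4.10e-6 / 1.154e-5 = 0.355.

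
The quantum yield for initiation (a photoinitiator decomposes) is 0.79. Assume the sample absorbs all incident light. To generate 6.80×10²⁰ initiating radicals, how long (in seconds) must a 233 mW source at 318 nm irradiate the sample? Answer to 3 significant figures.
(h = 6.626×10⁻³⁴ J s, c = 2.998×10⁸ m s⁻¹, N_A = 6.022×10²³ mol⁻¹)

Product: 6.80×10²⁰ / 6.022×10²³ = 0.001129 mol.
Photons that must be absorbed: 0.001129 / 0.79 = 0.001429 mol.
Photon energy: hc/λ = 6.247×10⁻¹⁹ J; per mole, 3.762×10⁵ J mol⁻¹.
Energy required: 0.001429 × 3.762×10⁵ = 537.6 J.
Time: 537.6 J / 0.233 W = 2310 s.

t ≈ 2310 s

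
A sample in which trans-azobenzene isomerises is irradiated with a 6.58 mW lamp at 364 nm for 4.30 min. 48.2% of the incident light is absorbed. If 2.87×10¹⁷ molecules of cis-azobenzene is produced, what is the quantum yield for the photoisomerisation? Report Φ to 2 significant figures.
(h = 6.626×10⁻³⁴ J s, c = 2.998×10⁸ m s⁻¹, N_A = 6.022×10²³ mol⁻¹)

Product: 2.87×10¹⁷ / 6.022×10²³ = 4.766×10⁻⁷ mol.
Photon energy at 364 nm: hc/λ = (6.626×10⁻³⁴)(2.998×10⁸)/(364×10⁻⁹) = 5.457×10⁻¹⁹ J.
Energy delivered: (6.58 mW)(258 s) = 1.698 J.
Photons incident: 1.698 / 5.457×10⁻¹⁹ = 3.112×10¹⁸, i.e. 3.112×10¹⁸/6.022×10²³ = 5.168×10⁻⁶ mol.
Photons absorbed: 0.482 × 5.168×10⁻⁶ = 2.491×10⁻⁶ mol.
Φ = 4.766×10⁻⁷ mol / 2.491×10⁻⁶ mol photons = 0.19.

Φ = 0.19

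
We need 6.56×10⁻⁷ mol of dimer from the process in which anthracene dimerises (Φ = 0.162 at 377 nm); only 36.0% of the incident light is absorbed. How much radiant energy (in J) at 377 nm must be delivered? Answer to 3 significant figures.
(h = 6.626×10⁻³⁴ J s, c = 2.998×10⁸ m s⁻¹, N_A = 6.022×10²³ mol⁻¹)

Photons that must be absorbed: 6.56×10⁻⁷ / 0.162 = 4.049×10⁻⁶ mol.
Incident photons needed: 4.049×10⁻⁶ / 0.360 = 1.125×10⁻⁵ mol.
Photon energy: hc/λ = 5.269×10⁻¹⁹ J; per mole, 3.173×10⁵ J mol⁻¹.
Energy required: 1.125×10⁻⁵ × 3.173×10⁵ = 3.57 J.

3.57 J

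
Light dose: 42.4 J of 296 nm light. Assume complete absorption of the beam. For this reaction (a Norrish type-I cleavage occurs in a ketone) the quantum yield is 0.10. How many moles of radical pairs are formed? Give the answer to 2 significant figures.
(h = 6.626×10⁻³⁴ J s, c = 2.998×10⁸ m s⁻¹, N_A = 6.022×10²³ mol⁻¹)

Photon energy at 296 nm: hc/λ = (6.626×10⁻³⁴)(2.998×10⁸)/(296×10⁻⁹) = 6.711×10⁻¹⁹ J.
Photons incident: 42.4 / 6.711×10⁻¹⁹ = 6.318×10¹⁹, i.e. 6.318×10¹⁹/6.022×10²³ = 1.049×10⁻⁴ mol.
Product: Φ × n_abs = 0.10 × 1.049×10⁻⁴ = 1.049×10⁻⁵ mol.

1.0×10⁻⁵ mol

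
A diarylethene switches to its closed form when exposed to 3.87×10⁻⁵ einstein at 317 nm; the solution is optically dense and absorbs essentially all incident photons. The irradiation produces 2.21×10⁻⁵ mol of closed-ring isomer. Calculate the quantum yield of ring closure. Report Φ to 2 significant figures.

Φ = 2.21×10⁻⁵ mol / 3.87×10⁻⁵ mol photons = 0.57.

Φ = 0.57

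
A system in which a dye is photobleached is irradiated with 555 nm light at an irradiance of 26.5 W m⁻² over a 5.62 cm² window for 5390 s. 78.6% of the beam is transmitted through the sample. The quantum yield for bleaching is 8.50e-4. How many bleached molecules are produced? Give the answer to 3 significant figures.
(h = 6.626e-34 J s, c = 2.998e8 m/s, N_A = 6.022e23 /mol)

Photon energy at 555 nm: hc/λ = (6.626e-34)(2.998e8)/(555e-9) = 3.579e-19 J.
Energy delivered: (26.5 W m⁻²)(5.62e-4 m²)(5390 s) = 80.27 J.
Photons incident: 80.27 / 3.579e-19 = 2.243e20, i.e. 2.243e20/6.022e23 = 3.725e-4 mol.
Fraction absorbed: 1 − 78.6/100 = 0.2140.
Photons absorbed: 0.2140 × 3.725e-4 = 7.972e-5 mol.
Product: Φ × n_abs = 8.50e-4 × 7.972e-5 = 6.776e-8 mol.
As a count: 6.776e-8 × 6.022e23 = 4.08e16.

4.08e16 bleached molecules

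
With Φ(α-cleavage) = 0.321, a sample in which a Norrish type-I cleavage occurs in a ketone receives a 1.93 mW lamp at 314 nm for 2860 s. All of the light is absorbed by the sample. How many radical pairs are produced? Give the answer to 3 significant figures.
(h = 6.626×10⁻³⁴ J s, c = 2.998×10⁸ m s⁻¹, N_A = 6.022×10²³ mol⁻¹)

2.80×10¹⁸ radical pairs

Photon energy at 314 nm: hc/λ = (6.626×10⁻³⁴)(2.998×10⁸)/(314×10⁻⁹) = 6.326×10⁻¹⁹ J.
Energy delivered: (1.93 mW)(2860 s) = 5.520 J.
Photons incident: 5.520 / 6.326×10⁻¹⁹ = 8.726×10¹⁸, i.e. 8.726×10¹⁸/6.022×10²³ = 1.449×10⁻⁵ mol.
Product: Φ × n_abs = 0.321 × 1.449×10⁻⁵ = 4.651×10⁻⁶ mol.
As a count: 4.651×10⁻⁶ × 6.022×10²³ = 2.80×10¹⁸.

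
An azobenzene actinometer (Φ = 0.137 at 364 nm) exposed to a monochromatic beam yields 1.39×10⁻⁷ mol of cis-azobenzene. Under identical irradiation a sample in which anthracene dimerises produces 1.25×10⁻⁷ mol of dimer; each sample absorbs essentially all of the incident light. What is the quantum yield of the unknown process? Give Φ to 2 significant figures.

Photons absorbed by the actinometer: 1.39×10⁻⁷ / 0.137 = 1.015×10⁻⁶ mol.
Φ(unknown) = 1.25×10⁻⁷ / 1.015×10⁻⁶ = 0.12.

Φ = 0.12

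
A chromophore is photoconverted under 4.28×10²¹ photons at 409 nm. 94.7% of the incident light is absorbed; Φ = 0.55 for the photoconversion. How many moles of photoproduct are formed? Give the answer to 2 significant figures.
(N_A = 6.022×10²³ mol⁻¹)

Moles of photons: 4.28×10²¹ / 6.022×10²³ = 0.007107 mol.
Photons absorbed: 0.947 × 0.007107 = 0.006730 mol.
Product: Φ × n_abs = 0.55 × 0.006730 = 0.003702 mol.

0.0037 mol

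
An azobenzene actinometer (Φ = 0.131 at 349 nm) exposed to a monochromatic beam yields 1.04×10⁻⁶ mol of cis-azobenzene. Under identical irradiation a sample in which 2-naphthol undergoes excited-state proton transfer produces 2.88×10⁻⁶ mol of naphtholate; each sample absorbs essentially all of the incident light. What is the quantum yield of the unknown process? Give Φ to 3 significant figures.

Φ = 0.363

Photons absorbed by the actinometer: 1.04×10⁻⁶ / 0.131 = 7.939×10⁻⁶ mol.
Φ(unknown) = 2.88×10⁻⁶ / 7.939×10⁻⁶ = 0.363.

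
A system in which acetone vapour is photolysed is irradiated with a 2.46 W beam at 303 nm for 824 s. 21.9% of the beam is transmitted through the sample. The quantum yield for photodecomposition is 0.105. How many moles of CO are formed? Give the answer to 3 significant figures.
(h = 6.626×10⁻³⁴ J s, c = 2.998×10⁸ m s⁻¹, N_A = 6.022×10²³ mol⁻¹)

Photon energy at 303 nm: hc/λ = (6.626×10⁻³⁴)(2.998×10⁸)/(303×10⁻⁹) = 6.556×10⁻¹⁹ J.
Energy delivered: (2.46 W)(824 s) = 2027 J.
Photons incident: 2027 / 6.556×10⁻¹⁹ = 3.092×10²¹, i.e. 3.092×10²¹/6.022×10²³ = 0.005135 mol.
Fraction absorbed: 1 − 21.9/100 = 0.7810.
Photons absorbed: 0.7810 × 0.005135 = 0.004010 mol.
Product: Φ × n_abs = 0.105 × 0.004010 = 4.210×10⁻⁴ mol.

4.21×10⁻⁴ mol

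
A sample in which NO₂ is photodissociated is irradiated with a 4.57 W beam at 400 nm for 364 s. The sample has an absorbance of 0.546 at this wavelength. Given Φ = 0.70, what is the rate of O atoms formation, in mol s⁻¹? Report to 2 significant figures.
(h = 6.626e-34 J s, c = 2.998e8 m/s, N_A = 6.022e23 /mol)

7.7e-6 mol s⁻¹

Photon energy at 400 nm: hc/λ = (6.626e-34)(2.998e8)/(400e-9) = 4.966e-19 J.
Energy delivered: (4.57 W)(364 s) = 1663 J.
Photons incident: 1663 / 4.966e-19 = 3.349e21, i.e. 3.349e21/6.022e23 = 0.005561 mol.
Fraction absorbed: 1 − 10^(−0.546) = 0.7156.
Photons absorbed: 0.7156 × 0.005561 = 0.003979 mol.
Product formed: 0.70 × 0.003979 = 0.002785 mol.
Rate: 0.002785 / 364 s = 7.7e-6 mol s⁻¹.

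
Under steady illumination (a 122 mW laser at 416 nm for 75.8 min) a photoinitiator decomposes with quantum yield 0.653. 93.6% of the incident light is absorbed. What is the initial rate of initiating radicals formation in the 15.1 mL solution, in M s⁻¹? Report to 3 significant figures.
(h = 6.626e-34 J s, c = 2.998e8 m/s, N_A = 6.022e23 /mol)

1.72e-5 M s⁻¹

Photon energy at 416 nm: hc/λ = (6.626e-34)(2.998e8)/(416e-9) = 4.775e-19 J.
Energy delivered: (122 mW)(4548 s) = 554.9 J.
Photons incident: 554.9 / 4.775e-19 = 1.162e21, i.e. 1.162e21/6.022e23 = 0.001930 mol.
Photons absorbed: 0.936 × 0.001930 = 0.001806 mol.
Product formed: 0.653 × 0.001806 = 0.001179 mol.
Rate: 0.001179 mol / (4548 s × 0.0151 L) = 1.72e-5 M s⁻¹.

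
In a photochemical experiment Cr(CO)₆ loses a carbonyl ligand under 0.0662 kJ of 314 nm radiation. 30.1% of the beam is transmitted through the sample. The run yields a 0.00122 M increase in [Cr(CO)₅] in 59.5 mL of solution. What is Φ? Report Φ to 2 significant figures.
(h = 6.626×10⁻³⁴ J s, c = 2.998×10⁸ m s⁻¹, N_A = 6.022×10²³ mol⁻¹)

Product: (0.00122 M)(0.0595 L) = 7.259×10⁻⁵ mol.
Photon energy at 314 nm: hc/λ = (6.626×10⁻³⁴)(2.998×10⁸)/(314×10⁻⁹) = 6.326×10⁻¹⁹ J.
Incident energy: 0.0662 kJ = 66.2 J.
Photons incident: 66.2 / 6.326×10⁻¹⁹ = 1.046×10²⁰, i.e. 1.046×10²⁰/6.022×10²³ = 1.737×10⁻⁴ mol.
Fraction absorbed: 1 − 30.1/100 = 0.6990.
Photons absorbed: 0.6990 × 1.737×10⁻⁴ = 1.214×10⁻⁴ mol.
Φ = 7.259×10⁻⁵ mol / 1.214×10⁻⁴ mol photons = 0.60.

Φ = 0.60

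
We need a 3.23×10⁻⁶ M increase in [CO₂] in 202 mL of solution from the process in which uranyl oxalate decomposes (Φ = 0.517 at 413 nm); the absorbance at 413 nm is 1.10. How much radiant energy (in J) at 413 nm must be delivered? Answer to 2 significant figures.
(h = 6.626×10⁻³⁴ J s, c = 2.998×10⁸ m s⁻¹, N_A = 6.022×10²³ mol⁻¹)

Product: (3.23×10⁻⁶ M)(0.202 L) = 6.525×10⁻⁷ mol.
Photons that must be absorbed: 6.525×10⁻⁷ / 0.517 = 1.262×10⁻⁶ mol.
Fraction absorbed: 1 − 10^(−1.10) = 0.9206.
Incident photons needed: 1.262×10⁻⁶ / 0.9206 = 1.371×10⁻⁶ mol.
Photon energy: hc/λ = 4.810×10⁻¹⁹ J; per mole, 2.897×10⁵ J mol⁻¹.
Energy required: 1.371×10⁻⁶ × 2.897×10⁵ = 0.40 J.

0.40 J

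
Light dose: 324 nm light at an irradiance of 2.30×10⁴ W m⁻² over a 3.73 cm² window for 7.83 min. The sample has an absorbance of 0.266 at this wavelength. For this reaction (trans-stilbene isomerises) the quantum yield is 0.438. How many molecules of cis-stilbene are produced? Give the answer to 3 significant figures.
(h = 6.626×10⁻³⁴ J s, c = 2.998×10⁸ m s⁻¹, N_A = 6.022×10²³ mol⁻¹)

Photon energy at 324 nm: hc/λ = (6.626×10⁻³⁴)(2.998×10⁸)/(324×10⁻⁹) = 6.131×10⁻¹⁹ J.
Energy delivered: (2.30×10⁴ W m⁻²)(3.73×10⁻⁴ m²)(469.8 s) = 4030 J.
Photons incident: 4030 / 6.131×10⁻¹⁹ = 6.573×10²¹, i.e. 6.573×10²¹/6.022×10²³ = 0.01091 mol.
Fraction absorbed: 1 − 10^(−0.266) = 0.4580.
Photons absorbed: 0.4580 × 0.01091 = 0.004997 mol.
Product: Φ × n_abs = 0.438 × 0.004997 = 0.002189 mol.
As a count: 0.002189 × 6.022×10²³ = 1.32×10²¹.

1.32×10²¹ molecules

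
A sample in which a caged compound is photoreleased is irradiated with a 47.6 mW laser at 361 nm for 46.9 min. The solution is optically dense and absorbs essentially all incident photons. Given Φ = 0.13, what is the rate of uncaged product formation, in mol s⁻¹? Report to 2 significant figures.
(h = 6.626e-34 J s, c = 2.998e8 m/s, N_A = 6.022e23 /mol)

1.9e-8 mol s⁻¹

Photon energy at 361 nm: hc/λ = (6.626e-34)(2.998e8)/(361e-9) = 5.503e-19 J.
Energy delivered: (47.6 mW)(2814 s) = 133.9 J.
Photons incident: 133.9 / 5.503e-19 = 2.433e20, i.e. 2.433e20/6.022e23 = 4.040e-4 mol.
Product formed: 0.13 × 4.040e-4 = 5.252e-5 mol.
Rate: 5.252e-5 / 2814 s = 1.9e-8 mol s⁻¹.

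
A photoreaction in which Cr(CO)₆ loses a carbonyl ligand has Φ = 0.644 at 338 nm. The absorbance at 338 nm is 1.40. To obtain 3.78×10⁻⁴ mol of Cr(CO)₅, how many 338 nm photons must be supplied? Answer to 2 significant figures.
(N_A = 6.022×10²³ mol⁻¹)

Photons that must be absorbed: 3.78×10⁻⁴ / 0.644 = 5.870×10⁻⁴ mol.
Fraction absorbed: 1 − 10^(−1.40) = 0.9602.
Incident photons needed: 5.870×10⁻⁴ / 0.9602 = 6.113×10⁻⁴ mol.
Photon count: 6.113×10⁻⁴ × 6.022×10²³ = 3.7×10²⁰.

3.7×10²⁰ photons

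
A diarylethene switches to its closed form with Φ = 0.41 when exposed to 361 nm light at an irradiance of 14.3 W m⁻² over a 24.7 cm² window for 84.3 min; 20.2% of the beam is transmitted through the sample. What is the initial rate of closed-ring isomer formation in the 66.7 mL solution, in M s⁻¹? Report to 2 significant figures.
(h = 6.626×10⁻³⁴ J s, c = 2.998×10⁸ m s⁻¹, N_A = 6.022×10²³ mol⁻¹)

Photon energy at 361 nm: hc/λ = (6.626×10⁻³⁴)(2.998×10⁸)/(361×10⁻⁹) = 5.503×10⁻¹⁹ J.
Energy delivered: (14.3 W m⁻²)(24.7×10⁻⁴ m²)(5058 s) = 178.7 J.
Photons incident: 178.7 / 5.503×10⁻¹⁹ = 3.247×10²⁰, i.e. 3.247×10²⁰/6.022×10²³ = 5.392×10⁻⁴ mol.
Fraction absorbed: 1 − 20.2/100 = 0.7980.
Photons absorbed: 0.7980 × 5.392×10⁻⁴ = 4.303×10⁻⁴ mol.
Product formed: 0.41 × 4.303×10⁻⁴ = 1.764×10⁻⁴ mol.
Rate: 1.764×10⁻⁴ mol / (5058 s × 0.0667 L) = 5.2×10⁻⁷ M s⁻¹.

5.2×10⁻⁷ M s⁻¹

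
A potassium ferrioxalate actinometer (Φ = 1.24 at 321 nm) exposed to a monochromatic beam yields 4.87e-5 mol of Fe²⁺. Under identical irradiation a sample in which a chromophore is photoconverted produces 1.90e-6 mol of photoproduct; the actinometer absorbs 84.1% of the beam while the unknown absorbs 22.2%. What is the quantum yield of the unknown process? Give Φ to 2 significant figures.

Photons absorbed by the actinometer: 4.87e-5 / 1.24 = 3.927e-5 mol.
Incident flux: 3.927e-5 / 0.841 = 4.669e-5 einstein.
Absorbed by unknown: 0.222 × 4.669e-5 = 1.037e-5 mol.
Φ(unknown) = 1.90e-6 / 1.037e-5 = 0.18.

Φ = 0.18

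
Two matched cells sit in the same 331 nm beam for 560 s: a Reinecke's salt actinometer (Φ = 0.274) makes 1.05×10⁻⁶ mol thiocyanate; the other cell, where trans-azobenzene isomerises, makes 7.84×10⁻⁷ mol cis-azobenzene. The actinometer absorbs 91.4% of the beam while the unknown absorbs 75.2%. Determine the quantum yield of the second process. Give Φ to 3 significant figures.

Photons absorbed by the actinometer: 1.05×10⁻⁶ / 0.274 = 3.832×10⁻⁶ mol.
Incident flux: 3.832×10⁻⁶ / 0.914 = 4.193×10⁻⁶ einstein.
Absorbed by unknown: 0.752 × 4.193×10⁻⁶ = 3.153×10⁻⁶ mol.
Φ(unknown) = 7.84×10⁻⁷ / 3.153×10⁻⁶ = 0.249.

Φ = 0.249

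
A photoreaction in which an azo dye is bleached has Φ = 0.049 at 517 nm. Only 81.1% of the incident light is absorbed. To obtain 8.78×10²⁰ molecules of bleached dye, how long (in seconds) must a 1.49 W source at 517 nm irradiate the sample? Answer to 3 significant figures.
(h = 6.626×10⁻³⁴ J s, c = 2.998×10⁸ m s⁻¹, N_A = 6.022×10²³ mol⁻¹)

t ≈ 5700 s

Product: 8.78×10²⁰ / 6.022×10²³ = 0.001458 mol.
Photons that must be absorbed: 0.001458 / 0.049 = 0.02976 mol.
Incident photons needed: 0.02976 / 0.811 = 0.03670 mol.
Photon energy: hc/λ = 3.842×10⁻¹⁹ J; per mole, 2.314×10⁵ J mol⁻¹.
Energy required: 0.03670 × 2.314×10⁵ = 8492 J.
Time: 8492 J / 1.49 W = 5700 s.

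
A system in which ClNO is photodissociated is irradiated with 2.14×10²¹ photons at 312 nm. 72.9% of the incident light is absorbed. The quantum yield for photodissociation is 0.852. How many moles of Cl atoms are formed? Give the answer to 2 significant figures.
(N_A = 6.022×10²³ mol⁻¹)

Moles of photons: 2.14×10²¹ / 6.022×10²³ = 0.003554 mol.
Photons absorbed: 0.729 × 0.003554 = 0.002591 mol.
Product: Φ × n_abs = 0.852 × 0.002591 = 0.002208 mol.

0.0022 mol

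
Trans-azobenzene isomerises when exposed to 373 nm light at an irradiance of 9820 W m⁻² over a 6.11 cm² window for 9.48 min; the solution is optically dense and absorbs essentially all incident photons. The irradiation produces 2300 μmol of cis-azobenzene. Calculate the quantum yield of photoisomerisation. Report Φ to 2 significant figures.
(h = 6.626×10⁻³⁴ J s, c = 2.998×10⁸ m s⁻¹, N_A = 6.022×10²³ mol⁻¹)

Product: 2300 μmol = 0.00230 mol.
Photon energy at 373 nm: hc/λ = (6.626×10⁻³⁴)(2.998×10⁸)/(373×10⁻⁹) = 5.326×10⁻¹⁹ J.
Energy delivered: (9820 W m⁻²)(6.11×10⁻⁴ m²)(568.8 s) = 3413 J.
Photons incident: 3413 / 5.326×10⁻¹⁹ = 6.408×10²¹, i.e. 6.408×10²¹/6.022×10²³ = 0.01064 mol.
Φ = 0.00230 mol / 0.01064 mol photons = 0.22.

Φ = 0.22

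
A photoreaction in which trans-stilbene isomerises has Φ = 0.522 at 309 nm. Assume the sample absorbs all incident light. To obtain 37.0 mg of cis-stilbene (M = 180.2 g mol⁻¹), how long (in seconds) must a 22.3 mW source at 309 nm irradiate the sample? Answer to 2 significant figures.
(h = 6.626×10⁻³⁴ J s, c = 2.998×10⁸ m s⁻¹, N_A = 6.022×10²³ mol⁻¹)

Product: 37.0 mg / 180.2 g mol⁻¹ = 2.053×10⁻⁴ mol.
Photons that must be absorbed: 2.053×10⁻⁴ / 0.522 = 3.933×10⁻⁴ mol.
Photon energy: hc/λ = 6.429×10⁻¹⁹ J; per mole, 3.872×10⁵ J mol⁻¹.
Energy required: 3.933×10⁻⁴ × 3.872×10⁵ = 152.3 J.
Time: 152.3 J / 0.0223 W = 6800 s.

t ≈ 6800 s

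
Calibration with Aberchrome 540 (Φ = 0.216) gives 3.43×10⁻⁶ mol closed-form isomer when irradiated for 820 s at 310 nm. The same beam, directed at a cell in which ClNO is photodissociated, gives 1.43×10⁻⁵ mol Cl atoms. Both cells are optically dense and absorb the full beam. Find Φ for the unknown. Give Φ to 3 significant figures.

Φ = 0.901

Photons absorbed by the actinometer: 3.43×10⁻⁶ / 0.216 = 1.588×10⁻⁵ mol.
Φ(unknown) = 1.43×10⁻⁵ / 1.588×10⁻⁵ = 0.901.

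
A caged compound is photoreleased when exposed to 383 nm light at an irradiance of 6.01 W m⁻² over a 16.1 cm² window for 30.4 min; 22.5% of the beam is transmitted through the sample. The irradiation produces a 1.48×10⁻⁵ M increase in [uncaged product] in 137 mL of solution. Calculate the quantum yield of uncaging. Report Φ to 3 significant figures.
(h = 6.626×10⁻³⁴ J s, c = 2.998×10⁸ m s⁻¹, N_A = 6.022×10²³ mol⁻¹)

Product: (1.48×10⁻⁵ M)(0.137 L) = 2.028×10⁻⁶ mol.
Photon energy at 383 nm: hc/λ = (6.626×10⁻³⁴)(2.998×10⁸)/(383×10⁻⁹) = 5.187×10⁻¹⁹ J.
Energy delivered: (6.01 W m⁻²)(16.1×10⁻⁴ m²)(1824 s) = 17.65 J.
Photons incident: 17.65 / 5.187×10⁻¹⁹ = 3.403×10¹⁹, i.e. 3.403×10¹⁹/6.022×10²³ = 5.651×10⁻⁵ mol.
Fraction absorbed: 1 − 22.5/100 = 0.7750.
Photons absorbed: 0.7750 × 5.651×10⁻⁵ = 4.380×10⁻⁵ mol.
Φ = 2.028×10⁻⁶ mol / 4.380×10⁻⁵ mol photons = 0.0463.

Φ = 0.0463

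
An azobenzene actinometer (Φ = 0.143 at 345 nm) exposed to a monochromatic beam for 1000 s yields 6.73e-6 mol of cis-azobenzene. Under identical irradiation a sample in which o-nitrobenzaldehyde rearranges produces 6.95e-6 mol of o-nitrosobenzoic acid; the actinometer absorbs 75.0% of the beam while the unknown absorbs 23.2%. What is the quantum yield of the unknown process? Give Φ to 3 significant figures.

Photons absorbed by the actinometer: 6.73e-6 / 0.143 = 4.706e-5 mol.
Incident flux: 4.706e-5 / 0.750 = 6.275e-5 einstein.
Absorbed by unknown: 0.232 × 6.275e-5 = 1.456e-5 mol.
Φ(unknown) = 6.95e-6 / 1.456e-5 = 0.477.

Φ = 0.477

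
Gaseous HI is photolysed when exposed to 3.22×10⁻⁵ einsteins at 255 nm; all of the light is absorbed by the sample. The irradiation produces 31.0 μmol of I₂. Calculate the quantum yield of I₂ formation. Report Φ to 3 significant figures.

Product: 31.0 μmol = 3.10×10⁻⁵ mol.
Φ = 3.10×10⁻⁵ mol / 3.22×10⁻⁵ mol photons = 0.963.

Φ = 0.963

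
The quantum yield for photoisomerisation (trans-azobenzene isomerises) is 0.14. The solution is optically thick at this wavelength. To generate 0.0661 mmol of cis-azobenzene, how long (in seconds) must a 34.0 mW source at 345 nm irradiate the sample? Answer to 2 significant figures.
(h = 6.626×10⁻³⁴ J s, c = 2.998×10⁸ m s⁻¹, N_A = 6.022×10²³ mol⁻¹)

Product: 0.0661 mmol = 6.61×10⁻⁵ mol.
Photons that must be absorbed: 6.61×10⁻⁵ / 0.14 = 4.721×10⁻⁴ mol.
Photon energy: hc/λ = 5.758×10⁻¹⁹ J; per mole, 3.467×10⁵ J mol⁻¹.
Energy required: 4.721×10⁻⁴ × 3.467×10⁵ = 163.7 J.
Time: 163.7 J / 0.034 W = 4800 s.

t ≈ 4800 s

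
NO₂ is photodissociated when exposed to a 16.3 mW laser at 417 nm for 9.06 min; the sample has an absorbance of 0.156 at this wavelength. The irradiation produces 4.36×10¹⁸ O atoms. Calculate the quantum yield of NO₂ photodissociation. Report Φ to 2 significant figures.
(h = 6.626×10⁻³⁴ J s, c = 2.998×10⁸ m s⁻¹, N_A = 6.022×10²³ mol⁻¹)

Product: 4.36×10¹⁸ / 6.022×10²³ = 7.240×10⁻⁶ mol.
Photon energy at 417 nm: hc/λ = (6.626×10⁻³⁴)(2.998×10⁸)/(417×10⁻⁹) = 4.764×10⁻¹⁹ J.
Energy delivered: (16.3 mW)(543.6 s) = 8.861 J.
Photons incident: 8.861 / 4.764×10⁻¹⁹ = 1.860×10¹⁹, i.e. 1.860×10¹⁹/6.022×10²³ = 3.089×10⁻⁵ mol.
Fraction absorbed: 1 − 10^(−0.156) = 0.3018.
Photons absorbed: 0.3018 × 3.089×10⁻⁵ = 9.323×10⁻⁶ mol.
Φ = 7.240×10⁻⁶ mol / 9.323×10⁻⁶ mol photons = 0.78.

Φ = 0.78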